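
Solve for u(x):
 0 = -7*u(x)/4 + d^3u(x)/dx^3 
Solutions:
 u(x) = C3*exp(14^(1/3)*x/2) + (C1*sin(14^(1/3)*sqrt(3)*x/4) + C2*cos(14^(1/3)*sqrt(3)*x/4))*exp(-14^(1/3)*x/4)


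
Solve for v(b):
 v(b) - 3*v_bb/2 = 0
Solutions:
 v(b) = C1*exp(-sqrt(6)*b/3) + C2*exp(sqrt(6)*b/3)


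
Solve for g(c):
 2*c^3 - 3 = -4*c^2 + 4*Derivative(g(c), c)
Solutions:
 g(c) = C1 + c^4/8 + c^3/3 - 3*c/4


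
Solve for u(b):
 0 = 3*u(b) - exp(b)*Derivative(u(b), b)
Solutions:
 u(b) = C1*exp(-3*exp(-b))


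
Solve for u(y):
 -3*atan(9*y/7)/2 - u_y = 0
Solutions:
 u(y) = C1 - 3*y*atan(9*y/7)/2 + 7*log(81*y^2 + 49)/12


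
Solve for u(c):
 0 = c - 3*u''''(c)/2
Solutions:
 u(c) = C1 + C2*c + C3*c^2 + C4*c^3 + c^5/180


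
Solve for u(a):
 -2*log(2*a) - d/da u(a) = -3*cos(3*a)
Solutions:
 u(a) = C1 - 2*a*log(a) - 2*a*log(2) + 2*a + sin(3*a)


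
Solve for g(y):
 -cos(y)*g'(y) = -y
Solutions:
 g(y) = C1 + Integral(y/cos(y), y)


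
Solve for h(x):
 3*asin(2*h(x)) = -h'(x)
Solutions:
 Integral(1/asin(2*_y), (_y, h(x))) = C1 - 3*x


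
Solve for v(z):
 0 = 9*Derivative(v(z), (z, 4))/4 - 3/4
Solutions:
 v(z) = C1 + C2*z + C3*z^2 + C4*z^3 + z^4/72


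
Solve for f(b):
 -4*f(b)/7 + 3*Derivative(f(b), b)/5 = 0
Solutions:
 f(b) = C1*exp(20*b/21)


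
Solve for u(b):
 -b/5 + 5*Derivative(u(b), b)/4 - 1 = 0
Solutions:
 u(b) = C1 + 2*b^2/25 + 4*b/5


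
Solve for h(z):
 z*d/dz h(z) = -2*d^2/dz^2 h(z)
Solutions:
 h(z) = C1 + C2*erf(z/2)


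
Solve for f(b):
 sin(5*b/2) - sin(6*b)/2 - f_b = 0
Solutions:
 f(b) = C1 - 2*cos(5*b/2)/5 + cos(6*b)/12


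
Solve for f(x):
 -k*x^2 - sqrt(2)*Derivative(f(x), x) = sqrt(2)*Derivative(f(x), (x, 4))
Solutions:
 f(x) = C1 + C4*exp(-x) - sqrt(2)*k*x^3/6 + (C2*sin(sqrt(3)*x/2) + C3*cos(sqrt(3)*x/2))*exp(x/2)


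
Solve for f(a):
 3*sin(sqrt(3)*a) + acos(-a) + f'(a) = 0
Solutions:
 f(a) = C1 - a*acos(-a) - sqrt(1 - a^2) + sqrt(3)*cos(sqrt(3)*a)


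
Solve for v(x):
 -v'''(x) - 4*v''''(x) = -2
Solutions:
 v(x) = C1 + C2*x + C3*x^2 + C4*exp(-x/4) + x^3/3


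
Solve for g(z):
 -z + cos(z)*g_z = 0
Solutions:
 g(z) = C1 + Integral(z/cos(z), z)


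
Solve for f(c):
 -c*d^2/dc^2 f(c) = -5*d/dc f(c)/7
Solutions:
 f(c) = C1 + C2*c^(12/7)


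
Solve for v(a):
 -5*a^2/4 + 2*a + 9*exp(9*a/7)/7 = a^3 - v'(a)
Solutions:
 v(a) = C1 + a^4/4 + 5*a^3/12 - a^2 - exp(a)^(9/7)


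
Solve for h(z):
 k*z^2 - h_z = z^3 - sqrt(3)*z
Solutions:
 h(z) = C1 + k*z^3/3 - z^4/4 + sqrt(3)*z^2/2


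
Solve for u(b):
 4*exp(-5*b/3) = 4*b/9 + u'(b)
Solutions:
 u(b) = C1 - 2*b^2/9 - 12*exp(-5*b/3)/5


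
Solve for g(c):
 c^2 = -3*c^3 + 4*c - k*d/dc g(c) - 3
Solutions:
 g(c) = C1 - 3*c^4/(4*k) - c^3/(3*k) + 2*c^2/k - 3*c/k


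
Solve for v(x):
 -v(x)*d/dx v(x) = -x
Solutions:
 v(x) = -sqrt(C1 + x^2)
 v(x) = sqrt(C1 + x^2)


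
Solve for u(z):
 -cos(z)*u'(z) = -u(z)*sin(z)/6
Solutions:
 u(z) = C1/cos(z)^(1/6)


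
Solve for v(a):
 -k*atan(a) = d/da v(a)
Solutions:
 v(a) = C1 - k*(a*atan(a) - log(a^2 + 1)/2)


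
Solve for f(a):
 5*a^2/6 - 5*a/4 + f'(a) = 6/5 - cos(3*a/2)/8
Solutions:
 f(a) = C1 - 5*a^3/18 + 5*a^2/8 + 6*a/5 - sin(3*a/2)/12


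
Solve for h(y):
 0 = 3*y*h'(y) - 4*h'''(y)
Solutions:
 h(y) = C1 + Integral(C2*airyai(6^(1/3)*y/2) + C3*airybi(6^(1/3)*y/2), y)


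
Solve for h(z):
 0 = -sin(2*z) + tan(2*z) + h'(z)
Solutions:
 h(z) = C1 + log(cos(2*z))/2 - cos(2*z)/2


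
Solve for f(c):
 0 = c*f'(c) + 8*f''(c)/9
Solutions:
 f(c) = C1 + C2*erf(3*c/4)


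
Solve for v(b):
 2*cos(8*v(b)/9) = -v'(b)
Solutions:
 2*b - 9*log(sin(8*v(b)/9) - 1)/16 + 9*log(sin(8*v(b)/9) + 1)/16 = C1


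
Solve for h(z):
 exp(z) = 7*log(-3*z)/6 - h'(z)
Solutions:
 h(z) = C1 + 7*z*log(-z)/6 + 7*z*(-1 + log(3))/6 - exp(z)


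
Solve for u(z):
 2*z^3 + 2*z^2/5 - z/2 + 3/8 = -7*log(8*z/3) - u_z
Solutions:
 u(z) = C1 - z^4/2 - 2*z^3/15 + z^2/4 - 7*z*log(z) - 21*z*log(2) + 53*z/8 + 7*z*log(3)


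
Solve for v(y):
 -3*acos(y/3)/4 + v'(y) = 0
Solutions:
 v(y) = C1 + 3*y*acos(y/3)/4 - 3*sqrt(9 - y^2)/4


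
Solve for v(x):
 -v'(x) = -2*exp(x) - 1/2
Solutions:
 v(x) = C1 + x/2 + 2*exp(x)


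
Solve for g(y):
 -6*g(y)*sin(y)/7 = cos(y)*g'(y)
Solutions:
 g(y) = C1*cos(y)^(6/7)


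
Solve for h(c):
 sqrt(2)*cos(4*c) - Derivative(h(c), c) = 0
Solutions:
 h(c) = C1 + sqrt(2)*sin(4*c)/4


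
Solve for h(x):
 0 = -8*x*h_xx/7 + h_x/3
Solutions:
 h(x) = C1 + C2*x^(31/24)


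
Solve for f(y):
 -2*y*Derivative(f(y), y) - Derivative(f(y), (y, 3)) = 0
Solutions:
 f(y) = C1 + Integral(C2*airyai(-2^(1/3)*y) + C3*airybi(-2^(1/3)*y), y)


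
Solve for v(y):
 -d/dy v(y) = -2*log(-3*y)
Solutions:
 v(y) = C1 + 2*y*log(-y) + 2*y*(-1 + log(3))


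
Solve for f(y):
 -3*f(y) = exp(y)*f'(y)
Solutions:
 f(y) = C1*exp(3*exp(-y))


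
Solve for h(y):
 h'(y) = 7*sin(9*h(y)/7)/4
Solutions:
 -7*y/4 + 7*log(cos(9*h(y)/7) - 1)/18 - 7*log(cos(9*h(y)/7) + 1)/18 = C1


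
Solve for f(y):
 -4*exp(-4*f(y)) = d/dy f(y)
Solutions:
 f(y) = log(-I*(C1 - 16*y)^(1/4))
 f(y) = log(I*(C1 - 16*y)^(1/4))
 f(y) = log(-(C1 - 16*y)^(1/4))
 f(y) = log(C1 - 16*y)/4


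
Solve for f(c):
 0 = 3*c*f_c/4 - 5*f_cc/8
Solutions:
 f(c) = C1 + C2*erfi(sqrt(15)*c/5)


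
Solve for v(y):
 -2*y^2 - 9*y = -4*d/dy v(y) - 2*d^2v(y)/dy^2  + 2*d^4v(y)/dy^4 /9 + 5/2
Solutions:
 v(y) = C1 + C2*exp(-3^(1/3)*y*(3^(1/3)/(sqrt(6) + 3)^(1/3) + (sqrt(6) + 3)^(1/3))/2)*sin(3^(1/6)*y*(-3^(2/3)*(sqrt(6) + 3)^(1/3) + 3/(sqrt(6) + 3)^(1/3))/2) + C3*exp(-3^(1/3)*y*(3^(1/3)/(sqrt(6) + 3)^(1/3) + (sqrt(6) + 3)^(1/3))/2)*cos(3^(1/6)*y*(-3^(2/3)*(sqrt(6) + 3)^(1/3) + 3/(sqrt(6) + 3)^(1/3))/2) + C4*exp(3^(1/3)*y*(3^(1/3)/(sqrt(6) + 3)^(1/3) + (sqrt(6) + 3)^(1/3))) + y^3/6 + 7*y^2/8 - y/4


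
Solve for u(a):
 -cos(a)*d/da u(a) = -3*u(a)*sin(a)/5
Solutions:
 u(a) = C1/cos(a)^(3/5)


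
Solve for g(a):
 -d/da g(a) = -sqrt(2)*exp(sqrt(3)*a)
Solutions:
 g(a) = C1 + sqrt(6)*exp(sqrt(3)*a)/3


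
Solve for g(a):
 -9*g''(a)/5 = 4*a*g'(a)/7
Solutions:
 g(a) = C1 + C2*erf(sqrt(70)*a/21)


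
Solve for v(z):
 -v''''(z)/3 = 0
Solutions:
 v(z) = C1 + C2*z + C3*z^2 + C4*z^3


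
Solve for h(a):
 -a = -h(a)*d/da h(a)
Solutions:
 h(a) = -sqrt(C1 + a^2)
 h(a) = sqrt(C1 + a^2)


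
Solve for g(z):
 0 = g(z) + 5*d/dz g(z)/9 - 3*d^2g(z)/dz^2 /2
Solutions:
 g(z) = C1*exp(z*(5 - sqrt(511))/27) + C2*exp(z*(5 + sqrt(511))/27)


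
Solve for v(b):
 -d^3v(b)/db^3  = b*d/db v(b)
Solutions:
 v(b) = C1 + Integral(C2*airyai(-b) + C3*airybi(-b), b)


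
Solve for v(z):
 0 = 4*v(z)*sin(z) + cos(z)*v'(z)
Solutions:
 v(z) = C1*cos(z)^4


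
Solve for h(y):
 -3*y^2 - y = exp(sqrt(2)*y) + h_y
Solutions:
 h(y) = C1 - y^3 - y^2/2 - sqrt(2)*exp(sqrt(2)*y)/2


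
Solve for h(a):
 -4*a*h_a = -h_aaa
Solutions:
 h(a) = C1 + Integral(C2*airyai(2^(2/3)*a) + C3*airybi(2^(2/3)*a), a)


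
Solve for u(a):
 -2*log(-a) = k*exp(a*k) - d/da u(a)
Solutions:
 u(a) = C1 + 2*a*log(-a) - 2*a + exp(a*k)


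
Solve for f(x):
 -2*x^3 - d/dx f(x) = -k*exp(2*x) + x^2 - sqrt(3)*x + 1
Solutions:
 f(x) = C1 + k*exp(2*x)/2 - x^4/2 - x^3/3 + sqrt(3)*x^2/2 - x


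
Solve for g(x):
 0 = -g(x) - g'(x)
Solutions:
 g(x) = C1*exp(-x)


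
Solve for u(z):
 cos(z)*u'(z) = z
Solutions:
 u(z) = C1 + Integral(z/cos(z), z)


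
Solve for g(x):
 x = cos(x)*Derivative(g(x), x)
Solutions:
 g(x) = C1 + Integral(x/cos(x), x)


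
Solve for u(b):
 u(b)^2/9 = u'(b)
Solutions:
 u(b) = -9/(C1 + b)


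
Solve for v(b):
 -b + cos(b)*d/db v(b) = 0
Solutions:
 v(b) = C1 + Integral(b/cos(b), b)


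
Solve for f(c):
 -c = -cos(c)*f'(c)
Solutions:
 f(c) = C1 + Integral(c/cos(c), c)


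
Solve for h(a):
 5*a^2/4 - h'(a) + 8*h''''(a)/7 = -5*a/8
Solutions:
 h(a) = C1 + C4*exp(7^(1/3)*a/2) + 5*a^3/12 + 5*a^2/16 + (C2*sin(sqrt(3)*7^(1/3)*a/4) + C3*cos(sqrt(3)*7^(1/3)*a/4))*exp(-7^(1/3)*a/4)


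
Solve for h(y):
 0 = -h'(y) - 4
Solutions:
 h(y) = C1 - 4*y


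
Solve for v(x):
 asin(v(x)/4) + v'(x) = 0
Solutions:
 Integral(1/asin(_y/4), (_y, v(x))) = C1 - x


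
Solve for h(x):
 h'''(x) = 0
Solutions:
 h(x) = C1 + C2*x + C3*x^2


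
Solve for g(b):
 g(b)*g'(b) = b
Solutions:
 g(b) = -sqrt(C1 + b^2)
 g(b) = sqrt(C1 + b^2)


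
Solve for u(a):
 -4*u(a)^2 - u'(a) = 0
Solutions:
 u(a) = 1/(C1 + 4*a)


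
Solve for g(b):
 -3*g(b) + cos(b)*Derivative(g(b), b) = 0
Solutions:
 g(b) = C1*(sin(b) + 1)^(3/2)/(sin(b) - 1)^(3/2)


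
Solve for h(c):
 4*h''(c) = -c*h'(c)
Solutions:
 h(c) = C1 + C2*erf(sqrt(2)*c/4)


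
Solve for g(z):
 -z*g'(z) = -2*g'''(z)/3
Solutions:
 g(z) = C1 + Integral(C2*airyai(2^(2/3)*3^(1/3)*z/2) + C3*airybi(2^(2/3)*3^(1/3)*z/2), z)


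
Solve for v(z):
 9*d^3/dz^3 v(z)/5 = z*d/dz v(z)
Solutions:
 v(z) = C1 + Integral(C2*airyai(15^(1/3)*z/3) + C3*airybi(15^(1/3)*z/3), z)


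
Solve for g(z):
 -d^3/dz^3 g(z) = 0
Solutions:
 g(z) = C1 + C2*z + C3*z^2


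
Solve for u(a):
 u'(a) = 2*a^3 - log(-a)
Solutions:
 u(a) = C1 + a^4/2 - a*log(-a) + a


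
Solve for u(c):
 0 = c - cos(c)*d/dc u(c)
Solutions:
 u(c) = C1 + Integral(c/cos(c), c)


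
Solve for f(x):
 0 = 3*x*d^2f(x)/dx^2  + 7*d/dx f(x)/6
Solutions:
 f(x) = C1 + C2*x^(11/18)


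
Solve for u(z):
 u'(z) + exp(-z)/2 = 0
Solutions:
 u(z) = C1 + exp(-z)/2


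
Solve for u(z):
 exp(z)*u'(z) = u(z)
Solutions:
 u(z) = C1*exp(-exp(-z))


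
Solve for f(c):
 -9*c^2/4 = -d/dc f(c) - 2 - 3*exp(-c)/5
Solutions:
 f(c) = C1 + 3*c^3/4 - 2*c + 3*exp(-c)/5


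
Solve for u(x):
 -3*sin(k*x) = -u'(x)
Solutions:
 u(x) = C1 - 3*cos(k*x)/k


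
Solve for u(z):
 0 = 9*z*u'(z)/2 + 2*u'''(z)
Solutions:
 u(z) = C1 + Integral(C2*airyai(-2^(1/3)*3^(2/3)*z/2) + C3*airybi(-2^(1/3)*3^(2/3)*z/2), z)


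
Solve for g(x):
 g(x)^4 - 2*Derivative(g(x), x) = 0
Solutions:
 g(x) = 2^(1/3)*(-1/(C1 + 3*x))^(1/3)
 g(x) = 2^(1/3)*(-1/(C1 + x))^(1/3)*(-3^(2/3) - 3*3^(1/6)*I)/6
 g(x) = 2^(1/3)*(-1/(C1 + x))^(1/3)*(-3^(2/3) + 3*3^(1/6)*I)/6


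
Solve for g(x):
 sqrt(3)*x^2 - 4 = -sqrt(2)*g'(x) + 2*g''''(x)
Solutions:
 g(x) = C1 + C4*exp(2^(5/6)*x/2) - sqrt(6)*x^3/6 + 2*sqrt(2)*x + (C2*sin(2^(5/6)*sqrt(3)*x/4) + C3*cos(2^(5/6)*sqrt(3)*x/4))*exp(-2^(5/6)*x/4)


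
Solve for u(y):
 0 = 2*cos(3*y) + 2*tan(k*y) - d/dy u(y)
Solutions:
 u(y) = C1 + 2*Piecewise((-log(cos(k*y))/k, Ne(k, 0)), (0, True)) + 2*sin(3*y)/3


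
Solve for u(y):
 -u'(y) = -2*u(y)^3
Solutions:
 u(y) = -sqrt(2)*sqrt(-1/(C1 + 2*y))/2
 u(y) = sqrt(2)*sqrt(-1/(C1 + 2*y))/2


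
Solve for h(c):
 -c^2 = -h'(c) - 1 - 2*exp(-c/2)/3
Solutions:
 h(c) = C1 + c^3/3 - c + 4*exp(-c/2)/3


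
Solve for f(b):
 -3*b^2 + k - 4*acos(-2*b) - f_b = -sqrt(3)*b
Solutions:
 f(b) = C1 - b^3 + sqrt(3)*b^2/2 + b*k - 4*b*acos(-2*b) - 2*sqrt(1 - 4*b^2)


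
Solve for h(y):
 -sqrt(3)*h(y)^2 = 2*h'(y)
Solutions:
 h(y) = 2/(C1 + sqrt(3)*y)


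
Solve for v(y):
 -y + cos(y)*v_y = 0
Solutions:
 v(y) = C1 + Integral(y/cos(y), y)


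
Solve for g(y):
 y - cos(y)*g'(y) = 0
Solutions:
 g(y) = C1 + Integral(y/cos(y), y)


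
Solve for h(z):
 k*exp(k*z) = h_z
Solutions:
 h(z) = C1 + exp(k*z)


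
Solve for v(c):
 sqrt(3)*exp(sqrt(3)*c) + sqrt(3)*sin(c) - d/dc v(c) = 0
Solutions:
 v(c) = C1 + exp(sqrt(3)*c) - sqrt(3)*cos(c)


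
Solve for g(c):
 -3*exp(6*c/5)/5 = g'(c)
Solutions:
 g(c) = C1 - exp(6*c/5)/2


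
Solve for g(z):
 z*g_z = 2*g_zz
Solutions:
 g(z) = C1 + C2*erfi(z/2)


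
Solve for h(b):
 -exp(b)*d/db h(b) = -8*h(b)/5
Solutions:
 h(b) = C1*exp(-8*exp(-b)/5)


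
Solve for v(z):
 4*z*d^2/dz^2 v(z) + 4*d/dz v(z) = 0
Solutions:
 v(z) = C1 + C2*log(z)


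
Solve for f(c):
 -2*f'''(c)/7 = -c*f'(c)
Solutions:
 f(c) = C1 + Integral(C2*airyai(2^(2/3)*7^(1/3)*c/2) + C3*airybi(2^(2/3)*7^(1/3)*c/2), c)


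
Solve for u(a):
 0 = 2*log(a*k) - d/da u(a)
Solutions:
 u(a) = C1 + 2*a*log(a*k) - 2*a


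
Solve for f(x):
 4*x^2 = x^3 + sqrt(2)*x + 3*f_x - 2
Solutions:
 f(x) = C1 - x^4/12 + 4*x^3/9 - sqrt(2)*x^2/6 + 2*x/3


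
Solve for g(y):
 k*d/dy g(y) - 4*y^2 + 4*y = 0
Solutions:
 g(y) = C1 + 4*y^3/(3*k) - 2*y^2/k


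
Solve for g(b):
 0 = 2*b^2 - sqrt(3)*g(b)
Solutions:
 g(b) = 2*sqrt(3)*b^2/3


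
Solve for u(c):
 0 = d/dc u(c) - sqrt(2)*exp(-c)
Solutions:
 u(c) = C1 - sqrt(2)*exp(-c)


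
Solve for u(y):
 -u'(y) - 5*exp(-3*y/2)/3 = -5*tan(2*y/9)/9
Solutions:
 u(y) = C1 + 5*log(tan(2*y/9)^2 + 1)/4 + 10*exp(-3*y/2)/9


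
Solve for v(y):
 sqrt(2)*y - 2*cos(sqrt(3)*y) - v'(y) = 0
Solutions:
 v(y) = C1 + sqrt(2)*y^2/2 - 2*sqrt(3)*sin(sqrt(3)*y)/3


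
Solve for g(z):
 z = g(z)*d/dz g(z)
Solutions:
 g(z) = -sqrt(C1 + z^2)
 g(z) = sqrt(C1 + z^2)


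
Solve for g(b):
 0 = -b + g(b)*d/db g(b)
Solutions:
 g(b) = -sqrt(C1 + b^2)
 g(b) = sqrt(C1 + b^2)


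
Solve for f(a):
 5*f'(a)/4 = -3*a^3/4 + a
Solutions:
 f(a) = C1 - 3*a^4/20 + 2*a^2/5


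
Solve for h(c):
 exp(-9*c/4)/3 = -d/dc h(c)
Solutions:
 h(c) = C1 + 4*exp(-9*c/4)/27


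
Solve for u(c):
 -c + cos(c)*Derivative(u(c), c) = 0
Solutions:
 u(c) = C1 + Integral(c/cos(c), c)


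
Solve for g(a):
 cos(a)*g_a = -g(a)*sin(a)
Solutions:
 g(a) = C1*cos(a)


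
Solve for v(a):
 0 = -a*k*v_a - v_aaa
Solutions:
 v(a) = C1 + Integral(C2*airyai(a*(-k)^(1/3)) + C3*airybi(a*(-k)^(1/3)), a)


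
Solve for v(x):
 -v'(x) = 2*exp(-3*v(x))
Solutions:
 v(x) = log(C1 - 6*x)/3
 v(x) = log((-3^(1/3) - 3^(5/6)*I)*(C1 - 2*x)^(1/3)/2)
 v(x) = log((-3^(1/3) + 3^(5/6)*I)*(C1 - 2*x)^(1/3)/2)


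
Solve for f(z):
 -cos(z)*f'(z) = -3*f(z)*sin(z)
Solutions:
 f(z) = C1/cos(z)^3


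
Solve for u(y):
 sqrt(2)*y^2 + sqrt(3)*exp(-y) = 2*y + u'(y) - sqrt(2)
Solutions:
 u(y) = C1 + sqrt(2)*y^3/3 - y^2 + sqrt(2)*y - sqrt(3)*exp(-y)


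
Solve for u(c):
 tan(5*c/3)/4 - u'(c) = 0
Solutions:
 u(c) = C1 - 3*log(cos(5*c/3))/20


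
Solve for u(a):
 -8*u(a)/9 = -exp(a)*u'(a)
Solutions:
 u(a) = C1*exp(-8*exp(-a)/9)


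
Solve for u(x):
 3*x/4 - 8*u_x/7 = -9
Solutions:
 u(x) = C1 + 21*x^2/64 + 63*x/8


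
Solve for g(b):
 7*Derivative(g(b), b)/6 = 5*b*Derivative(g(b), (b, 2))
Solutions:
 g(b) = C1 + C2*b^(37/30)


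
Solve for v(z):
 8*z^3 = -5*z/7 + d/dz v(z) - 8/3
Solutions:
 v(z) = C1 + 2*z^4 + 5*z^2/14 + 8*z/3


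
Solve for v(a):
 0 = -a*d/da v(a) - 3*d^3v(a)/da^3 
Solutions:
 v(a) = C1 + Integral(C2*airyai(-3^(2/3)*a/3) + C3*airybi(-3^(2/3)*a/3), a)


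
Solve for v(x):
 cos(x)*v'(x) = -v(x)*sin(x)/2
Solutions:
 v(x) = C1*sqrt(cos(x))


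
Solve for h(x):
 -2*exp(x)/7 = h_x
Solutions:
 h(x) = C1 - 2*exp(x)/7


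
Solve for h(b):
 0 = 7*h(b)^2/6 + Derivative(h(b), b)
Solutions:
 h(b) = 6/(C1 + 7*b)


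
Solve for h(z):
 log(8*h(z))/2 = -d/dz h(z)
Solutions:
 2*Integral(1/(log(_y) + 3*log(2)), (_y, h(z))) = C1 - z


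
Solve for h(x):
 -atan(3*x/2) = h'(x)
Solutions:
 h(x) = C1 - x*atan(3*x/2) + log(9*x^2 + 4)/3


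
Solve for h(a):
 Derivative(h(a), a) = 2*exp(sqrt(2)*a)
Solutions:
 h(a) = C1 + sqrt(2)*exp(sqrt(2)*a)


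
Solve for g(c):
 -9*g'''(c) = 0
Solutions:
 g(c) = C1 + C2*c + C3*c^2


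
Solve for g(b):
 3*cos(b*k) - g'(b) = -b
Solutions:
 g(b) = C1 + b^2/2 + 3*sin(b*k)/k


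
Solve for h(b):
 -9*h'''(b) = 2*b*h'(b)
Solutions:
 h(b) = C1 + Integral(C2*airyai(-6^(1/3)*b/3) + C3*airybi(-6^(1/3)*b/3), b)


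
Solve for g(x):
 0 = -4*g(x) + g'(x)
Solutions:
 g(x) = C1*exp(4*x)


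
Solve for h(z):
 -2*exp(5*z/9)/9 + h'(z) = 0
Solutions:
 h(z) = C1 + 2*exp(5*z/9)/5


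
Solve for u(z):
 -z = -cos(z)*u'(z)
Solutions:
 u(z) = C1 + Integral(z/cos(z), z)


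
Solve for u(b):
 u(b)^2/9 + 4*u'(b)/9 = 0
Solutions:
 u(b) = 4/(C1 + b)


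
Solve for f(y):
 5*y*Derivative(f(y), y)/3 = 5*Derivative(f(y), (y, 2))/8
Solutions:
 f(y) = C1 + C2*erfi(2*sqrt(3)*y/3)


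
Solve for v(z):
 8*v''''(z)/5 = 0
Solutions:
 v(z) = C1 + C2*z + C3*z^2 + C4*z^3


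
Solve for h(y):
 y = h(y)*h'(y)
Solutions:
 h(y) = -sqrt(C1 + y^2)
 h(y) = sqrt(C1 + y^2)


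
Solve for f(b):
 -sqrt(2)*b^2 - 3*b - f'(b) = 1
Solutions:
 f(b) = C1 - sqrt(2)*b^3/3 - 3*b^2/2 - b


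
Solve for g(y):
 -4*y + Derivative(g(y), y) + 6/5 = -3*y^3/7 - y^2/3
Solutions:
 g(y) = C1 - 3*y^4/28 - y^3/9 + 2*y^2 - 6*y/5


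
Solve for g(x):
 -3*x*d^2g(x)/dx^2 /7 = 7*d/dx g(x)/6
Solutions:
 g(x) = C1 + C2/x^(31/18)


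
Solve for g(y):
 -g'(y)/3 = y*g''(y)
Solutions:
 g(y) = C1 + C2*y^(2/3)


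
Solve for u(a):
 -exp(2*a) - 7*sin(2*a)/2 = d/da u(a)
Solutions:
 u(a) = C1 - exp(2*a)/2 + 7*cos(2*a)/4


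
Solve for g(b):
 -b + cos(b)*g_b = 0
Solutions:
 g(b) = C1 + Integral(b/cos(b), b)


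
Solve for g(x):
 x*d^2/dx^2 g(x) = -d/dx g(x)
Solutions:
 g(x) = C1 + C2*log(x)


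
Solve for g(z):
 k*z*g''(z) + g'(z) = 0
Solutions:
 g(z) = C1 + z^(((re(k) - 1)*re(k) + im(k)^2)/(re(k)^2 + im(k)^2))*(C2*sin(log(z)*Abs(im(k))/(re(k)^2 + im(k)^2)) + C3*cos(log(z)*im(k)/(re(k)^2 + im(k)^2)))


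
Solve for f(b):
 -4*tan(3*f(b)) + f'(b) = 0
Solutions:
 f(b) = -asin(C1*exp(12*b))/3 + pi/3
 f(b) = asin(C1*exp(12*b))/3


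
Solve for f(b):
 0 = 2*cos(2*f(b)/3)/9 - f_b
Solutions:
 -2*b/9 - 3*log(sin(2*f(b)/3) - 1)/4 + 3*log(sin(2*f(b)/3) + 1)/4 = C1


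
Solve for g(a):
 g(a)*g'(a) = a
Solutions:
 g(a) = -sqrt(C1 + a^2)
 g(a) = sqrt(C1 + a^2)


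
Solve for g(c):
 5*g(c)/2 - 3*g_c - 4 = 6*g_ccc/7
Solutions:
 g(c) = C1*exp(21^(1/3)*c*(-(15 + sqrt(393))^(1/3) + 2*21^(1/3)/(15 + sqrt(393))^(1/3))/12)*sin(3^(1/6)*7^(1/3)*c*(6*7^(1/3)/(15 + sqrt(393))^(1/3) + 3^(2/3)*(15 + sqrt(393))^(1/3))/12) + C2*exp(21^(1/3)*c*(-(15 + sqrt(393))^(1/3) + 2*21^(1/3)/(15 + sqrt(393))^(1/3))/12)*cos(3^(1/6)*7^(1/3)*c*(6*7^(1/3)/(15 + sqrt(393))^(1/3) + 3^(2/3)*(15 + sqrt(393))^(1/3))/12) + C3*exp(-21^(1/3)*c*(-(15 + sqrt(393))^(1/3) + 2*21^(1/3)/(15 + sqrt(393))^(1/3))/6) + 8/5


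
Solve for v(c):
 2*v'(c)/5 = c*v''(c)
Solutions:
 v(c) = C1 + C2*c^(7/5)


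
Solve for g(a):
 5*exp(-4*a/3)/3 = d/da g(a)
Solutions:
 g(a) = C1 - 5*exp(-4*a/3)/4


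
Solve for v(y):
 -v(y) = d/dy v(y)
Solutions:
 v(y) = C1*exp(-y)


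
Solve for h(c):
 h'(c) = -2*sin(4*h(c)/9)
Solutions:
 2*c + 9*log(cos(4*h(c)/9) - 1)/8 - 9*log(cos(4*h(c)/9) + 1)/8 = C1


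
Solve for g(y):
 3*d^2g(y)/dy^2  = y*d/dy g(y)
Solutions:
 g(y) = C1 + C2*erfi(sqrt(6)*y/6)


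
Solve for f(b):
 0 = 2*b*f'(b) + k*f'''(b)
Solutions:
 f(b) = C1 + Integral(C2*airyai(2^(1/3)*b*(-1/k)^(1/3)) + C3*airybi(2^(1/3)*b*(-1/k)^(1/3)), b)


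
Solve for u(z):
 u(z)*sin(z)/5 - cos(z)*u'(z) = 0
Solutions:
 u(z) = C1/cos(z)^(1/5)


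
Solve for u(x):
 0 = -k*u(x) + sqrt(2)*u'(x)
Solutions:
 u(x) = C1*exp(sqrt(2)*k*x/2)


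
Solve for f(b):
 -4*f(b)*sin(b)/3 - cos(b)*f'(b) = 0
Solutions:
 f(b) = C1*cos(b)^(4/3)


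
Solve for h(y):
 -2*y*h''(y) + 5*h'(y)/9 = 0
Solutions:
 h(y) = C1 + C2*y^(23/18)


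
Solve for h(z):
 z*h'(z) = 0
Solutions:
 h(z) = C1


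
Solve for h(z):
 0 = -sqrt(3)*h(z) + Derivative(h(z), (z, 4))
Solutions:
 h(z) = C1*exp(-3^(1/8)*z) + C2*exp(3^(1/8)*z) + C3*sin(3^(1/8)*z) + C4*cos(3^(1/8)*z)


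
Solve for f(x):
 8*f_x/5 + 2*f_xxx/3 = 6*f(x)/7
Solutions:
 f(x) = C1*exp(x*(-980^(1/3)*(225 + sqrt(113345))^(1/3) + 56*350^(1/3)/(225 + sqrt(113345))^(1/3))/140)*sin(sqrt(3)*x*(56*350^(1/3)/(225 + sqrt(113345))^(1/3) + 980^(1/3)*(225 + sqrt(113345))^(1/3))/140) + C2*exp(x*(-980^(1/3)*(225 + sqrt(113345))^(1/3) + 56*350^(1/3)/(225 + sqrt(113345))^(1/3))/140)*cos(sqrt(3)*x*(56*350^(1/3)/(225 + sqrt(113345))^(1/3) + 980^(1/3)*(225 + sqrt(113345))^(1/3))/140) + C3*exp(-x*(-980^(1/3)*(225 + sqrt(113345))^(1/3) + 56*350^(1/3)/(225 + sqrt(113345))^(1/3))/70)


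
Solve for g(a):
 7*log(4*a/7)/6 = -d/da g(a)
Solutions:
 g(a) = C1 - 7*a*log(a)/6 - 7*a*log(2)/3 + 7*a/6 + 7*a*log(7)/6


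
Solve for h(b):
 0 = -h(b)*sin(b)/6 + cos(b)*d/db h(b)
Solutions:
 h(b) = C1/cos(b)^(1/6)


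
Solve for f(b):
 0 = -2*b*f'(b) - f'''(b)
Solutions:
 f(b) = C1 + Integral(C2*airyai(-2^(1/3)*b) + C3*airybi(-2^(1/3)*b), b)


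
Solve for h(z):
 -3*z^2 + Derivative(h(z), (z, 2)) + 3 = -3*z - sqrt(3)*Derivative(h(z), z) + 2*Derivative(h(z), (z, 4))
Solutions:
 h(z) = C1 + C2*exp(-2^(1/3)*sqrt(3)*z*(2^(1/3)/(sqrt(79) + 9)^(1/3) + (sqrt(79) + 9)^(1/3))/12)*sin(2^(1/3)*z*(-(sqrt(79) + 9)^(1/3) + 2^(1/3)/(sqrt(79) + 9)^(1/3))/4) + C3*exp(-2^(1/3)*sqrt(3)*z*(2^(1/3)/(sqrt(79) + 9)^(1/3) + (sqrt(79) + 9)^(1/3))/12)*cos(2^(1/3)*z*(-(sqrt(79) + 9)^(1/3) + 2^(1/3)/(sqrt(79) + 9)^(1/3))/4) + C4*exp(2^(1/3)*sqrt(3)*z*(2^(1/3)/(sqrt(79) + 9)^(1/3) + (sqrt(79) + 9)^(1/3))/6) + sqrt(3)*z^3/3 - z^2 - sqrt(3)*z^2/2 - sqrt(3)*z/3 + z


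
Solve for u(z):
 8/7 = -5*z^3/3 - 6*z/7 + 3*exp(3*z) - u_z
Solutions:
 u(z) = C1 - 5*z^4/12 - 3*z^2/7 - 8*z/7 + exp(3*z)


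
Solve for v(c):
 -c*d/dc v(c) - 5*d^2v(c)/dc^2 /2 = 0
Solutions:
 v(c) = C1 + C2*erf(sqrt(5)*c/5)


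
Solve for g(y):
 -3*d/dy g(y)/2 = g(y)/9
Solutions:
 g(y) = C1*exp(-2*y/27)


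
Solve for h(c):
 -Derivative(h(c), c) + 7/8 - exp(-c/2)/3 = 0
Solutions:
 h(c) = C1 + 7*c/8 + 2*exp(-c/2)/3


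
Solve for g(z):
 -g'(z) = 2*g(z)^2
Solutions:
 g(z) = 1/(C1 + 2*z)


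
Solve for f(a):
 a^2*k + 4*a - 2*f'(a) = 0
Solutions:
 f(a) = C1 + a^3*k/6 + a^2


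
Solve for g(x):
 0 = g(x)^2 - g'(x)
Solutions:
 g(x) = -1/(C1 + x)


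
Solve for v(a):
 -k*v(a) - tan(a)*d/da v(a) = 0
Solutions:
 v(a) = C1*exp(-k*log(sin(a)))


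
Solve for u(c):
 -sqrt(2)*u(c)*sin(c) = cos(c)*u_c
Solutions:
 u(c) = C1*cos(c)^(sqrt(2))


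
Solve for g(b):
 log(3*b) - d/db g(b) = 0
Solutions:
 g(b) = C1 + b*log(b) - b + b*log(3)


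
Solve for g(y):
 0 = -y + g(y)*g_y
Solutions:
 g(y) = -sqrt(C1 + y^2)
 g(y) = sqrt(C1 + y^2)


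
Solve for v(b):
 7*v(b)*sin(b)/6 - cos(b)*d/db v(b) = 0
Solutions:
 v(b) = C1/cos(b)^(7/6)


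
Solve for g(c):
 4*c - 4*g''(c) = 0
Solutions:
 g(c) = C1 + C2*c + c^3/6


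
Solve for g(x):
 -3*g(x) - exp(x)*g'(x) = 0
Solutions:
 g(x) = C1*exp(3*exp(-x))


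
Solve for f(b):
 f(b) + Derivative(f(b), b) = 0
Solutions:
 f(b) = C1*exp(-b)


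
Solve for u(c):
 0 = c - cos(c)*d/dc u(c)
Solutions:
 u(c) = C1 + Integral(c/cos(c), c)


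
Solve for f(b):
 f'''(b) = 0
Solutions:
 f(b) = C1 + C2*b + C3*b^2


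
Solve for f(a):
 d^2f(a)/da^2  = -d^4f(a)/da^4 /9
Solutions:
 f(a) = C1 + C2*a + C3*sin(3*a) + C4*cos(3*a)


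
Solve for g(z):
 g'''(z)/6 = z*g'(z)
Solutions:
 g(z) = C1 + Integral(C2*airyai(6^(1/3)*z) + C3*airybi(6^(1/3)*z), z)


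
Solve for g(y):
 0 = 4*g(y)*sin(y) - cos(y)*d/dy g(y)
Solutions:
 g(y) = C1/cos(y)^4


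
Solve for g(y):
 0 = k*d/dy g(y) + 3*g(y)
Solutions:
 g(y) = C1*exp(-3*y/k)


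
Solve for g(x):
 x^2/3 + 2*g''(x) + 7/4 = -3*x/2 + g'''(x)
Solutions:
 g(x) = C1 + C2*x + C3*exp(2*x) - x^4/72 - 11*x^3/72 - 2*x^2/3


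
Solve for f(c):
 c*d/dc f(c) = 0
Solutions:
 f(c) = C1


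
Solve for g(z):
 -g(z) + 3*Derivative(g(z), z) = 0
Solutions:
 g(z) = C1*exp(z/3)


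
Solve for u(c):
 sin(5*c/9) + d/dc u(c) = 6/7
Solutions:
 u(c) = C1 + 6*c/7 + 9*cos(5*c/9)/5


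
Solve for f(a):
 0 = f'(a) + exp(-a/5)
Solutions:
 f(a) = C1 + 5*exp(-a/5)


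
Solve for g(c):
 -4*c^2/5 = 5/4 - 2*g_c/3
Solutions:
 g(c) = C1 + 2*c^3/5 + 15*c/8


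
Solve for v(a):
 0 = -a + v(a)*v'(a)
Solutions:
 v(a) = -sqrt(C1 + a^2)
 v(a) = sqrt(C1 + a^2)


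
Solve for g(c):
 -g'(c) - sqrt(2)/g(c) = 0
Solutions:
 g(c) = -sqrt(C1 - 2*sqrt(2)*c)
 g(c) = sqrt(C1 - 2*sqrt(2)*c)


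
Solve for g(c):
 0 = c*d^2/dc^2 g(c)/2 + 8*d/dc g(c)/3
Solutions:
 g(c) = C1 + C2/c^(13/3)


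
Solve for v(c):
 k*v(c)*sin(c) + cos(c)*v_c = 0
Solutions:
 v(c) = C1*exp(k*log(cos(c)))


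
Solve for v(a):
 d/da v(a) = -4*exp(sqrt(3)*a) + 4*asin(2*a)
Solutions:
 v(a) = C1 + 4*a*asin(2*a) + 2*sqrt(1 - 4*a^2) - 4*sqrt(3)*exp(sqrt(3)*a)/3


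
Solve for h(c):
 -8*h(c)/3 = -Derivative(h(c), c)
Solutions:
 h(c) = C1*exp(8*c/3)


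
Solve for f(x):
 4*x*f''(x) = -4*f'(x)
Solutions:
 f(x) = C1 + C2*log(x)


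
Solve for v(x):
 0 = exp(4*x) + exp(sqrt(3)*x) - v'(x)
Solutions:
 v(x) = C1 + exp(4*x)/4 + sqrt(3)*exp(sqrt(3)*x)/3


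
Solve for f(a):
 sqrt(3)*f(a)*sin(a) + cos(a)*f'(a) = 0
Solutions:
 f(a) = C1*cos(a)^(sqrt(3))


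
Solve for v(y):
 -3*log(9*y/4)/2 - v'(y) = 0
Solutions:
 v(y) = C1 - 3*y*log(y)/2 - 3*y*log(3) + 3*y/2 + 3*y*log(2)


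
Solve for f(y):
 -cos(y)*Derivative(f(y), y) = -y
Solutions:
 f(y) = C1 + Integral(y/cos(y), y)


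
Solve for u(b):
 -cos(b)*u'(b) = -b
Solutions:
 u(b) = C1 + Integral(b/cos(b), b)


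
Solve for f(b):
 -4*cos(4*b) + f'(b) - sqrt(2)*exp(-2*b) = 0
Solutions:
 f(b) = C1 + sin(4*b) - sqrt(2)*exp(-2*b)/2


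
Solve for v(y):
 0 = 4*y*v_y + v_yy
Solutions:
 v(y) = C1 + C2*erf(sqrt(2)*y)


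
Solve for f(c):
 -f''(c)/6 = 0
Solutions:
 f(c) = C1 + C2*c


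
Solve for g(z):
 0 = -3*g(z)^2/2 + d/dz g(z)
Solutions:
 g(z) = -2/(C1 + 3*z)


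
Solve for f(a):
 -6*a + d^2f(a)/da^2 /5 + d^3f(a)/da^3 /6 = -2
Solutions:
 f(a) = C1 + C2*a + C3*exp(-6*a/5) + 5*a^3 - 35*a^2/2


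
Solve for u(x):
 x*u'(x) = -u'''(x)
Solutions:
 u(x) = C1 + Integral(C2*airyai(-x) + C3*airybi(-x), x)


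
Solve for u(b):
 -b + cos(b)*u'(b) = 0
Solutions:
 u(b) = C1 + Integral(b/cos(b), b)


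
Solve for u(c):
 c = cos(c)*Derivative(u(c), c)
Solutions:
 u(c) = C1 + Integral(c/cos(c), c)


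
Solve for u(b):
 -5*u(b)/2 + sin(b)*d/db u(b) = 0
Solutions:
 u(b) = C1*(cos(b) - 1)^(5/4)/(cos(b) + 1)^(5/4)


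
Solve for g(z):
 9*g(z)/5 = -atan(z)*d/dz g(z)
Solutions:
 g(z) = C1*exp(-9*Integral(1/atan(z), z)/5)


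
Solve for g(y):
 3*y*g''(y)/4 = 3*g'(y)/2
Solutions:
 g(y) = C1 + C2*y^3


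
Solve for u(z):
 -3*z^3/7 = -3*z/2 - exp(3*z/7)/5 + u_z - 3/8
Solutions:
 u(z) = C1 - 3*z^4/28 + 3*z^2/4 + 3*z/8 + 7*exp(3*z/7)/15


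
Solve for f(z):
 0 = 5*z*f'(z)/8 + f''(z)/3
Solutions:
 f(z) = C1 + C2*erf(sqrt(15)*z/4)


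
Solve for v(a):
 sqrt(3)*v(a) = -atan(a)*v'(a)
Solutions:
 v(a) = C1*exp(-sqrt(3)*Integral(1/atan(a), a))


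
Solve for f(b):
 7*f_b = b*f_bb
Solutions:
 f(b) = C1 + C2*b^8


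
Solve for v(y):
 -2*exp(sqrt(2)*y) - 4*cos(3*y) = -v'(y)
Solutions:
 v(y) = C1 + sqrt(2)*exp(sqrt(2)*y) + 4*sin(3*y)/3


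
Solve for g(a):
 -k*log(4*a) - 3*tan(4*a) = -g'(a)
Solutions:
 g(a) = C1 + a*k*(log(a) - 1) + 2*a*k*log(2) - 3*log(cos(4*a))/4


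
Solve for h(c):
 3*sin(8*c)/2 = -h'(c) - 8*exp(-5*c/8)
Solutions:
 h(c) = C1 + 3*cos(8*c)/16 + 64*exp(-5*c/8)/5


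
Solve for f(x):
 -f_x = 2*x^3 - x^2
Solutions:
 f(x) = C1 - x^4/2 + x^3/3


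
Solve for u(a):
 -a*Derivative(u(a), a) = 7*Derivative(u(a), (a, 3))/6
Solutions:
 u(a) = C1 + Integral(C2*airyai(-6^(1/3)*7^(2/3)*a/7) + C3*airybi(-6^(1/3)*7^(2/3)*a/7), a)


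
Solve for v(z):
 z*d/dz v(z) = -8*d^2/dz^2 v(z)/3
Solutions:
 v(z) = C1 + C2*erf(sqrt(3)*z/4)


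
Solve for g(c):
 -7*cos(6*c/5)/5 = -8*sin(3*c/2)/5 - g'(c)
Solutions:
 g(c) = C1 + 7*sin(6*c/5)/6 + 16*cos(3*c/2)/15


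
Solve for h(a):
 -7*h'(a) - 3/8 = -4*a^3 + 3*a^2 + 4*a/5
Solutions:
 h(a) = C1 + a^4/7 - a^3/7 - 2*a^2/35 - 3*a/56


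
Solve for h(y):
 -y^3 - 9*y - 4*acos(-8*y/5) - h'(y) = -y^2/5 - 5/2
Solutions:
 h(y) = C1 - y^4/4 + y^3/15 - 9*y^2/2 - 4*y*acos(-8*y/5) + 5*y/2 - sqrt(25 - 64*y^2)/2


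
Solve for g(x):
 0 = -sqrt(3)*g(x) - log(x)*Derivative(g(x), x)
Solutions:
 g(x) = C1*exp(-sqrt(3)*li(x))


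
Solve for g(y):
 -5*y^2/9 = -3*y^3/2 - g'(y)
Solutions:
 g(y) = C1 - 3*y^4/8 + 5*y^3/27


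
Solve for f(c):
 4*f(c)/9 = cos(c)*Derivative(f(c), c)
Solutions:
 f(c) = C1*(sin(c) + 1)^(2/9)/(sin(c) - 1)^(2/9)


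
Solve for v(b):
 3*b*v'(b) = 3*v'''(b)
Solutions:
 v(b) = C1 + Integral(C2*airyai(b) + C3*airybi(b), b)


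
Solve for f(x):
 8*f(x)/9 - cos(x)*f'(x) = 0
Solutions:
 f(x) = C1*(sin(x) + 1)^(4/9)/(sin(x) - 1)^(4/9)


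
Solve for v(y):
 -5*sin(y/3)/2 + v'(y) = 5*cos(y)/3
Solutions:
 v(y) = C1 + 5*sin(y)/3 - 15*cos(y/3)/2


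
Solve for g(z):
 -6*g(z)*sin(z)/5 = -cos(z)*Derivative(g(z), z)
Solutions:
 g(z) = C1/cos(z)^(6/5)


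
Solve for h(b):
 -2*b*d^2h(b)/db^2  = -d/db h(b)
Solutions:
 h(b) = C1 + C2*b^(3/2)


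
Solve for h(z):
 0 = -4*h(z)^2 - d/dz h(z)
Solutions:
 h(z) = 1/(C1 + 4*z)


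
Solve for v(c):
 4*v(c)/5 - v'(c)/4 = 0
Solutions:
 v(c) = C1*exp(16*c/5)


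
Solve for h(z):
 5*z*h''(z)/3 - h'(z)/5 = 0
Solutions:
 h(z) = C1 + C2*z^(28/25)


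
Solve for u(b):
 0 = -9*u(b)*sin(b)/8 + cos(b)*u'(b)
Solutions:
 u(b) = C1/cos(b)^(9/8)


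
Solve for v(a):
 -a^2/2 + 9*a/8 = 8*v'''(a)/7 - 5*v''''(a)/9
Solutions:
 v(a) = C1 + C2*a + C3*a^2 + C4*exp(72*a/35) - 7*a^5/960 + 161*a^4/6912 + 5635*a^3/124416


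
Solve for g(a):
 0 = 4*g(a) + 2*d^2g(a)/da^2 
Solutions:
 g(a) = C1*sin(sqrt(2)*a) + C2*cos(sqrt(2)*a)


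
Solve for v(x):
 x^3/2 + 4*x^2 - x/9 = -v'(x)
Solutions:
 v(x) = C1 - x^4/8 - 4*x^3/3 + x^2/18


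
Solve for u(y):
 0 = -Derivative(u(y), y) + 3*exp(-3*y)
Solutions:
 u(y) = C1 - exp(-3*y)


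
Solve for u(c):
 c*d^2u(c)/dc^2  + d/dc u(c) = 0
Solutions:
 u(c) = C1 + C2*log(c)


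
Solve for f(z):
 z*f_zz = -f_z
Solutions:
 f(z) = C1 + C2*log(z)


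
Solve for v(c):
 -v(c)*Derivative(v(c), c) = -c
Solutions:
 v(c) = -sqrt(C1 + c^2)
 v(c) = sqrt(C1 + c^2)


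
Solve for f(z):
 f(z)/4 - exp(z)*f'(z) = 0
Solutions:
 f(z) = C1*exp(-exp(-z)/4)


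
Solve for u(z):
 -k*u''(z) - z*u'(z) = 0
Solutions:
 u(z) = C1 + C2*sqrt(k)*erf(sqrt(2)*z*sqrt(1/k)/2)


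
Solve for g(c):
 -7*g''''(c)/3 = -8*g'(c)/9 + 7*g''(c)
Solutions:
 g(c) = C1 + C2*exp(21^(1/3)*c*(-21^(1/3)*(4 + sqrt(457))^(1/3) + 21/(4 + sqrt(457))^(1/3))/42)*sin(3^(1/6)*7^(1/3)*c*(7*3^(2/3)/(4 + sqrt(457))^(1/3) + 7^(1/3)*(4 + sqrt(457))^(1/3))/14) + C3*exp(21^(1/3)*c*(-21^(1/3)*(4 + sqrt(457))^(1/3) + 21/(4 + sqrt(457))^(1/3))/42)*cos(3^(1/6)*7^(1/3)*c*(7*3^(2/3)/(4 + sqrt(457))^(1/3) + 7^(1/3)*(4 + sqrt(457))^(1/3))/14) + C4*exp(21^(1/3)*c*(-1/(4 + sqrt(457))^(1/3) + 21^(1/3)*(4 + sqrt(457))^(1/3)/21))


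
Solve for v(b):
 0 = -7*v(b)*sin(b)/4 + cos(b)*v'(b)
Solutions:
 v(b) = C1/cos(b)^(7/4)


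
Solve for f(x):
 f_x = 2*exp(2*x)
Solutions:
 f(x) = C1 + exp(2*x)


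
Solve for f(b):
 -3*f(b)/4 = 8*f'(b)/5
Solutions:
 f(b) = C1*exp(-15*b/32)


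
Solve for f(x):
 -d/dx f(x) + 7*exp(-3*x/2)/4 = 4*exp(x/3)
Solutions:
 f(x) = C1 - 12*exp(x/3) - 7*exp(-3*x/2)/6


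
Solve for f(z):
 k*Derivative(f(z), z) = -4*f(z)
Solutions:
 f(z) = C1*exp(-4*z/k)


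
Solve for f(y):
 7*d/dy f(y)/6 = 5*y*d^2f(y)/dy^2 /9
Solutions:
 f(y) = C1 + C2*y^(31/10)


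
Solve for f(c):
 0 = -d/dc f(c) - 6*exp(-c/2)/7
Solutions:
 f(c) = C1 + 12*exp(-c/2)/7


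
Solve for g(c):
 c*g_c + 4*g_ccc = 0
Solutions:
 g(c) = C1 + Integral(C2*airyai(-2^(1/3)*c/2) + C3*airybi(-2^(1/3)*c/2), c)


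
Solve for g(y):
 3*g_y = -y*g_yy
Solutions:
 g(y) = C1 + C2/y^2


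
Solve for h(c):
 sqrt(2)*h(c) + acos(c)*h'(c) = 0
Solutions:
 h(c) = C1*exp(-sqrt(2)*Integral(1/acos(c), c))


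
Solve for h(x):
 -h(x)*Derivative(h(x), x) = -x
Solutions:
 h(x) = -sqrt(C1 + x^2)
 h(x) = sqrt(C1 + x^2)


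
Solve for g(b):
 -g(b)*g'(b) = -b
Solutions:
 g(b) = -sqrt(C1 + b^2)
 g(b) = sqrt(C1 + b^2)


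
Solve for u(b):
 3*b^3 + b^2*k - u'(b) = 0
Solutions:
 u(b) = C1 + 3*b^4/4 + b^3*k/3


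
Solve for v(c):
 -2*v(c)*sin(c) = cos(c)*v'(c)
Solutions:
 v(c) = C1*cos(c)^2


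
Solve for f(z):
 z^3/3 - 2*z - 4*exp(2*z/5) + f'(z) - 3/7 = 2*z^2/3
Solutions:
 f(z) = C1 - z^4/12 + 2*z^3/9 + z^2 + 3*z/7 + 10*exp(2*z/5)


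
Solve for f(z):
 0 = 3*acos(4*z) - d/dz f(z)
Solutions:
 f(z) = C1 + 3*z*acos(4*z) - 3*sqrt(1 - 16*z^2)/4


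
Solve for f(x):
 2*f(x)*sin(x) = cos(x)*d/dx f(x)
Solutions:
 f(x) = C1/cos(x)^2


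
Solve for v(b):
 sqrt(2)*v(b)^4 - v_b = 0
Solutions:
 v(b) = (-1/(C1 + 3*sqrt(2)*b))^(1/3)
 v(b) = (-1/(C1 + sqrt(2)*b))^(1/3)*(-3^(2/3) - 3*3^(1/6)*I)/6
 v(b) = (-1/(C1 + sqrt(2)*b))^(1/3)*(-3^(2/3) + 3*3^(1/6)*I)/6


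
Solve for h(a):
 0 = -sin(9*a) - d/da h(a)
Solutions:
 h(a) = C1 + cos(9*a)/9


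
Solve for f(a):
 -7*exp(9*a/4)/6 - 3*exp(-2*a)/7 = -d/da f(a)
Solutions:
 f(a) = C1 + 14*exp(9*a/4)/27 - 3*exp(-2*a)/14


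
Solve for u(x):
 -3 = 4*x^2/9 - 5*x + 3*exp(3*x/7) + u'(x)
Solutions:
 u(x) = C1 - 4*x^3/27 + 5*x^2/2 - 3*x - 7*exp(3*x/7)


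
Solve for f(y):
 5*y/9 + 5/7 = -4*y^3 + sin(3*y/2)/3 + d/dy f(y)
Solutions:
 f(y) = C1 + y^4 + 5*y^2/18 + 5*y/7 + 2*cos(3*y/2)/9


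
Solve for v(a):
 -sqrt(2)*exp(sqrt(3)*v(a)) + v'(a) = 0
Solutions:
 v(a) = sqrt(3)*(2*log(-1/(C1 + sqrt(2)*a)) - log(3))/6


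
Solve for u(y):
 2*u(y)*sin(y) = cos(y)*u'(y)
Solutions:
 u(y) = C1/cos(y)^2


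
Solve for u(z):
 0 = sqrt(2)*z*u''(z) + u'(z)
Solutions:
 u(z) = C1 + C2*z^(1 - sqrt(2)/2)


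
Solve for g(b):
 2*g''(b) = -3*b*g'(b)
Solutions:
 g(b) = C1 + C2*erf(sqrt(3)*b/2)


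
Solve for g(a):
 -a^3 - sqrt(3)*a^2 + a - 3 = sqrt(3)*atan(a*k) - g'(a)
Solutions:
 g(a) = C1 + a^4/4 + sqrt(3)*a^3/3 - a^2/2 + 3*a + sqrt(3)*Piecewise((a*atan(a*k) - log(a^2*k^2 + 1)/(2*k), Ne(k, 0)), (0, True))


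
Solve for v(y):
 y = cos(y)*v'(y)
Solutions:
 v(y) = C1 + Integral(y/cos(y), y)


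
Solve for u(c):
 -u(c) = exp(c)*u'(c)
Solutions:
 u(c) = C1*exp(exp(-c))


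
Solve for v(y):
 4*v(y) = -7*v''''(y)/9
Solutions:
 v(y) = (C1*sin(sqrt(3)*7^(3/4)*y/7) + C2*cos(sqrt(3)*7^(3/4)*y/7))*exp(-sqrt(3)*7^(3/4)*y/7) + (C3*sin(sqrt(3)*7^(3/4)*y/7) + C4*cos(sqrt(3)*7^(3/4)*y/7))*exp(sqrt(3)*7^(3/4)*y/7)


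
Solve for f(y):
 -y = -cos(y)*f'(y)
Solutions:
 f(y) = C1 + Integral(y/cos(y), y)


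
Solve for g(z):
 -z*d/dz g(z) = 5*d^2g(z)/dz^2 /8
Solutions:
 g(z) = C1 + C2*erf(2*sqrt(5)*z/5)


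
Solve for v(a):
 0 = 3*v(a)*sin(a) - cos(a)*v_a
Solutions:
 v(a) = C1/cos(a)^3


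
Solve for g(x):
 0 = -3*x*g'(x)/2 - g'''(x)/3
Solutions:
 g(x) = C1 + Integral(C2*airyai(-6^(2/3)*x/2) + C3*airybi(-6^(2/3)*x/2), x)


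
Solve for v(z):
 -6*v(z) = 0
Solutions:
 v(z) = 0


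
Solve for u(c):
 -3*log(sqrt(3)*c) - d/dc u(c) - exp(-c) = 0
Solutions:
 u(c) = C1 - 3*c*log(c) + c*(3 - 3*log(3)/2) + exp(-c)


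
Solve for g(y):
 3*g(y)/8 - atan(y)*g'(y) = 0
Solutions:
 g(y) = C1*exp(3*Integral(1/atan(y), y)/8)


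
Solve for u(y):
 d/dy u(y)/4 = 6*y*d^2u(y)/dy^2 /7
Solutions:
 u(y) = C1 + C2*y^(31/24)


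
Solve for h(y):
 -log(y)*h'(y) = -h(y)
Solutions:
 h(y) = C1*exp(li(y))


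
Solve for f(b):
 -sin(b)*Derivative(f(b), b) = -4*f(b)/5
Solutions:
 f(b) = C1*(cos(b) - 1)^(2/5)/(cos(b) + 1)^(2/5)


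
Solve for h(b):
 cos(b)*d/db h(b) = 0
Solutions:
 h(b) = C1


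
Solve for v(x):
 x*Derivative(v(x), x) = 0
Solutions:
 v(x) = C1


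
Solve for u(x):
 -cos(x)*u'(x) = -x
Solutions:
 u(x) = C1 + Integral(x/cos(x), x)


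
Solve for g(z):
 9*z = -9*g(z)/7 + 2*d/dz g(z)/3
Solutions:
 g(z) = C1*exp(27*z/14) - 7*z - 98/27


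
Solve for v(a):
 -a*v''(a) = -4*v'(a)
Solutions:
 v(a) = C1 + C2*a^5


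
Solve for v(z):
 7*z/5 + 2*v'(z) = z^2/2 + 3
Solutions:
 v(z) = C1 + z^3/12 - 7*z^2/20 + 3*z/2


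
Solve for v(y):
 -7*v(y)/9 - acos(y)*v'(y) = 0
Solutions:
 v(y) = C1*exp(-7*Integral(1/acos(y), y)/9)


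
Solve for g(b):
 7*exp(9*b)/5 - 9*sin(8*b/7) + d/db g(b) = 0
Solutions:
 g(b) = C1 - 7*exp(9*b)/45 - 63*cos(8*b/7)/8


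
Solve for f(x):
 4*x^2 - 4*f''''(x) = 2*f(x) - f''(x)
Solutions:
 f(x) = 2*x^2 + (C1*sin(2^(3/4)*x*sin(atan(sqrt(31))/2)/2) + C2*cos(2^(3/4)*x*sin(atan(sqrt(31))/2)/2))*exp(-2^(3/4)*x*cos(atan(sqrt(31))/2)/2) + (C3*sin(2^(3/4)*x*sin(atan(sqrt(31))/2)/2) + C4*cos(2^(3/4)*x*sin(atan(sqrt(31))/2)/2))*exp(2^(3/4)*x*cos(atan(sqrt(31))/2)/2) + 2


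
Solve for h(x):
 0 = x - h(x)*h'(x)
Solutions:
 h(x) = -sqrt(C1 + x^2)
 h(x) = sqrt(C1 + x^2)


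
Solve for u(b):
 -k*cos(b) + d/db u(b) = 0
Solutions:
 u(b) = C1 + k*sin(b)


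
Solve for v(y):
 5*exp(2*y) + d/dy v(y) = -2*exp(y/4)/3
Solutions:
 v(y) = C1 - 8*exp(y/4)/3 - 5*exp(2*y)/2


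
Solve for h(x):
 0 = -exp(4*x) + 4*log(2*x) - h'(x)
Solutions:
 h(x) = C1 + 4*x*log(x) + 4*x*(-1 + log(2)) - exp(4*x)/4


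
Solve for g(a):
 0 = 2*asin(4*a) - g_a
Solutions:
 g(a) = C1 + 2*a*asin(4*a) + sqrt(1 - 16*a^2)/2


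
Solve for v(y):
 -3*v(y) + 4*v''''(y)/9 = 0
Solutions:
 v(y) = C1*exp(-sqrt(2)*3^(3/4)*y/2) + C2*exp(sqrt(2)*3^(3/4)*y/2) + C3*sin(sqrt(2)*3^(3/4)*y/2) + C4*cos(sqrt(2)*3^(3/4)*y/2)


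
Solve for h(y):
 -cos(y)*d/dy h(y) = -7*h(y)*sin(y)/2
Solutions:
 h(y) = C1/cos(y)^(7/2)


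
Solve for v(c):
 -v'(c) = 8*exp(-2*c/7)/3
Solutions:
 v(c) = C1 + 28*exp(-2*c/7)/3


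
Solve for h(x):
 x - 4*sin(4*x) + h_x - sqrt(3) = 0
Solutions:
 h(x) = C1 - x^2/2 + sqrt(3)*x - cos(4*x)


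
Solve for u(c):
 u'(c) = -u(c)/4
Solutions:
 u(c) = C1*exp(-c/4)


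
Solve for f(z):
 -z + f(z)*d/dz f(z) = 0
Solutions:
 f(z) = -sqrt(C1 + z^2)
 f(z) = sqrt(C1 + z^2)


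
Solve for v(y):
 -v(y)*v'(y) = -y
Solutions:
 v(y) = -sqrt(C1 + y^2)
 v(y) = sqrt(C1 + y^2)


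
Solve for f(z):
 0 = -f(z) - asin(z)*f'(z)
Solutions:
 f(z) = C1*exp(-Integral(1/asin(z), z))


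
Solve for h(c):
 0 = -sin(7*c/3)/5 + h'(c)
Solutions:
 h(c) = C1 - 3*cos(7*c/3)/35


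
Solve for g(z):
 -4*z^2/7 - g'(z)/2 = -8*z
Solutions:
 g(z) = C1 - 8*z^3/21 + 8*z^2


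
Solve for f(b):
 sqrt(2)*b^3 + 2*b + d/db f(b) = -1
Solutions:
 f(b) = C1 - sqrt(2)*b^4/4 - b^2 - b


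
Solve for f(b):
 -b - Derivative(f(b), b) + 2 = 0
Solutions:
 f(b) = C1 - b^2/2 + 2*b


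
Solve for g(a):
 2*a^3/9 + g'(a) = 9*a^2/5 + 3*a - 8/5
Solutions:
 g(a) = C1 - a^4/18 + 3*a^3/5 + 3*a^2/2 - 8*a/5


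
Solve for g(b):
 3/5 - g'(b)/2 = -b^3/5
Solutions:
 g(b) = C1 + b^4/10 + 6*b/5


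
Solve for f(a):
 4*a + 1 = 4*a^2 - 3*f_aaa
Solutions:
 f(a) = C1 + C2*a + C3*a^2 + a^5/45 - a^4/18 - a^3/18


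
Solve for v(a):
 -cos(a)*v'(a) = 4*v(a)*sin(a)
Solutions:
 v(a) = C1*cos(a)^4


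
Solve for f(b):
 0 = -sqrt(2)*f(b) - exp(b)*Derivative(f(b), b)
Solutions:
 f(b) = C1*exp(sqrt(2)*exp(-b))


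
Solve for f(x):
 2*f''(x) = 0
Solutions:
 f(x) = C1 + C2*x


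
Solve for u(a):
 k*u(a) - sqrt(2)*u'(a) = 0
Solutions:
 u(a) = C1*exp(sqrt(2)*a*k/2)


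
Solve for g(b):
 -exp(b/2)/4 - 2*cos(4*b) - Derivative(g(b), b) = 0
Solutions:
 g(b) = C1 - exp(b/2)/2 - sin(4*b)/2
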